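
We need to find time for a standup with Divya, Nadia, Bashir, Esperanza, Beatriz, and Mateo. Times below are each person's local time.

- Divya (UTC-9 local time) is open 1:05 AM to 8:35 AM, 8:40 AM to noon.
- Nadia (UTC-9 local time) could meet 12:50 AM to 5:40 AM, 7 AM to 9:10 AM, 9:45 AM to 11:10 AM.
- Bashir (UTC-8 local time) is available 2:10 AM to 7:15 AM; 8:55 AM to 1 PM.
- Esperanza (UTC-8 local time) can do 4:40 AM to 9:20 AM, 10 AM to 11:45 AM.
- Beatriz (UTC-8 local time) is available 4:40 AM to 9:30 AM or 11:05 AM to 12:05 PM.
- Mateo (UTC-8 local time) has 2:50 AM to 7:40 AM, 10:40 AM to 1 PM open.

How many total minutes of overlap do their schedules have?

Divya in UTC: 10:05-17:35, 17:40-21:00 (add 9h to convert from UTC-9).
Nadia in UTC: 09:50-14:40, 16:00-18:10, 18:45-20:10 (add 9h to convert from UTC-9).
Bashir in UTC: 10:10-15:15, 16:55-21:00 (add 8h to convert from UTC-8).
Esperanza in UTC: 12:40-17:20, 18:00-19:45 (add 8h to convert from UTC-8).
Beatriz in UTC: 12:40-17:30, 19:05-20:05 (add 8h to convert from UTC-8).
Mateo in UTC: 10:50-15:40, 18:40-21:00 (add 8h to convert from UTC-8).
Divya ∩ Nadia: 10:05-14:40, 16:00-17:35, 17:40-18:10, 18:45-20:10.
Divya ∩ Nadia ∩ Bashir: 10:10-14:40, 16:55-17:35, 17:40-18:10, 18:45-20:10.
Divya ∩ Nadia ∩ Bashir ∩ Esperanza: 12:40-14:40, 16:55-17:20, 18:00-18:10, 18:45-19:45.
Divya ∩ Nadia ∩ Bashir ∩ Esperanza ∩ Beatriz: 12:40-14:40, 16:55-17:20, 19:05-19:45.
Divya ∩ Nadia ∩ Bashir ∩ Esperanza ∩ Beatriz ∩ Mateo: 12:40-14:40, 19:05-19:45.
So the common availability across everyone is 12:40-14:40, 19:05-19:45.
Summing the common windows: 120 + 40 = 160 minutes.

160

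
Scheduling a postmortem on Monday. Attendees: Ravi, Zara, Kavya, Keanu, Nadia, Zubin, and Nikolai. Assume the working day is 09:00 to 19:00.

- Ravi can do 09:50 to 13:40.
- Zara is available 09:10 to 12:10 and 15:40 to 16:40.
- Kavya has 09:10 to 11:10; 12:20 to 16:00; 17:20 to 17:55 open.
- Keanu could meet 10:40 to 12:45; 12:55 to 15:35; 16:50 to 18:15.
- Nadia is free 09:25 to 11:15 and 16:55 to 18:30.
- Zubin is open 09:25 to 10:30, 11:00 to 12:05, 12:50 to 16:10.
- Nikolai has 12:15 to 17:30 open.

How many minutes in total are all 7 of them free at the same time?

Ravi ∩ Zara: 09:50-12:10.
Ravi ∩ Zara ∩ Kavya: 09:50-11:10.
Ravi ∩ Zara ∩ Kavya ∩ Keanu: 10:40-11:10.
Ravi ∩ Zara ∩ Kavya ∩ Keanu ∩ Nadia: 10:40-11:10.
Ravi ∩ Zara ∩ Kavya ∩ Keanu ∩ Nadia ∩ Zubin: 11:00-11:10.
Ravi ∩ Zara ∩ Kavya ∩ Keanu ∩ Nadia ∩ Zubin ∩ Nikolai: ∅.
There is no time when everyone is free.
There is no common window, so the total is 0 minutes.

0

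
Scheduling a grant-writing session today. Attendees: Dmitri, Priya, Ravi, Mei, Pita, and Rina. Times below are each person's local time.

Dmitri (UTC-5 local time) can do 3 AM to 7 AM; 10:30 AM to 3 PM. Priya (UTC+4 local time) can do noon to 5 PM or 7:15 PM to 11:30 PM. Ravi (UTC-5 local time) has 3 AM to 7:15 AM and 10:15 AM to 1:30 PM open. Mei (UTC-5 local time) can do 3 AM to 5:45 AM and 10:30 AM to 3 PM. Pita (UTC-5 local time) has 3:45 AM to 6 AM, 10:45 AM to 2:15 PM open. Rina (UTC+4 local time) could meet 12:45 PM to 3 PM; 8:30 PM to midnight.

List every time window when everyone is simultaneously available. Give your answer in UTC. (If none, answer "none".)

08:45-10:45, 16:30-18:30

Dmitri in UTC: 08:00-12:00, 15:30-20:00 (add 5h to convert from UTC-5).
Priya in UTC: 08:00-13:00, 15:15-19:30 (subtract 4h to convert from UTC+4).
Ravi in UTC: 08:00-12:15, 15:15-18:30 (add 5h to convert from UTC-5).
Mei in UTC: 08:00-10:45, 15:30-20:00 (add 5h to convert from UTC-5).
Pita in UTC: 08:45-11:00, 15:45-19:15 (add 5h to convert from UTC-5).
Rina in UTC: 08:45-11:00, 16:30-20:00 (subtract 4h to convert from UTC+4).
Dmitri ∩ Priya: 08:00-12:00, 15:30-19:30.
Dmitri ∩ Priya ∩ Ravi: 08:00-12:00, 15:30-18:30.
Dmitri ∩ Priya ∩ Ravi ∩ Mei: 08:00-10:45, 15:30-18:30.
Dmitri ∩ Priya ∩ Ravi ∩ Mei ∩ Pita: 08:45-10:45, 15:45-18:30.
Dmitri ∩ Priya ∩ Ravi ∩ Mei ∩ Pita ∩ Rina: 08:45-10:45, 16:30-18:30.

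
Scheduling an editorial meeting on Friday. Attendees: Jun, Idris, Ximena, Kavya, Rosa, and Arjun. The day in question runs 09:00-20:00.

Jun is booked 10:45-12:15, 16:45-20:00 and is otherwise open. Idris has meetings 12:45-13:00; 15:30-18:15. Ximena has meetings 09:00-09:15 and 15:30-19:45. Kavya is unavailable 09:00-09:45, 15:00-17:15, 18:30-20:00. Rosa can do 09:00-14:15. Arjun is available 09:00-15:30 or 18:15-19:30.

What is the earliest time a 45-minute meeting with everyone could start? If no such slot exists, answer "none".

09:45

Jun free: 09:00-10:45, 12:15-16:45 (invert busy blocks within the working day).
Idris free: 09:00-12:45, 13:00-15:30, 18:15-20:00 (invert busy blocks within the working day).
Ximena free: 09:15-15:30, 19:45-20:00 (invert busy blocks within the working day).
Kavya free: 09:45-15:00, 17:15-18:30 (invert busy blocks within the working day).
Rosa free: 09:00-14:15.
Arjun free: 09:00-15:30, 18:15-19:30.
Jun ∩ Idris: 09:00-10:45, 12:15-12:45, 13:00-15:30.
Jun ∩ Idris ∩ Ximena: 09:15-10:45, 12:15-12:45, 13:00-15:30.
Jun ∩ Idris ∩ Ximena ∩ Kavya: 09:45-10:45, 12:15-12:45, 13:00-15:00.
Jun ∩ Idris ∩ Ximena ∩ Kavya ∩ Rosa: 09:45-10:45, 12:15-12:45, 13:00-14:15.
Jun ∩ Idris ∩ Ximena ∩ Kavya ∩ Rosa ∩ Arjun: 09:45-10:45, 12:15-12:45, 13:00-14:15.
The first common window of at least 45 minutes is 09:45-10:45, so the earliest start is 09:45.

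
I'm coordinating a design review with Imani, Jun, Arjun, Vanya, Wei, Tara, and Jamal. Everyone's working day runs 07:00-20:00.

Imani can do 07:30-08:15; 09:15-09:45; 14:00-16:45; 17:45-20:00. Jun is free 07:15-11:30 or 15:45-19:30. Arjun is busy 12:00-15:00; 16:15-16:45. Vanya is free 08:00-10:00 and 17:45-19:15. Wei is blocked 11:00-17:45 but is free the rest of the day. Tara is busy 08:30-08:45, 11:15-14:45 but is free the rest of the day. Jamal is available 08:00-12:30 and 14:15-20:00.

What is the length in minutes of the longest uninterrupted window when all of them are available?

Imani free: 07:30-08:15, 09:15-09:45, 14:00-16:45, 17:45-20:00.
Jun free: 07:15-11:30, 15:45-19:30.
Arjun free: 07:00-12:00, 15:00-16:15, 16:45-20:00 (invert busy blocks within the working day).
Vanya free: 08:00-10:00, 17:45-19:15.
Wei free: 07:00-11:00, 17:45-20:00 (invert busy blocks within the working day).
Tara free: 07:00-08:30, 08:45-11:15, 14:45-20:00 (invert busy blocks within the working day).
Jamal free: 08:00-12:30, 14:15-20:00.
Imani ∩ Jun: 07:30-08:15, 09:15-09:45, 15:45-16:45, 17:45-19:30.
Imani ∩ Jun ∩ Arjun: 07:30-08:15, 09:15-09:45, 15:45-16:15, 17:45-19:30.
Imani ∩ Jun ∩ Arjun ∩ Vanya: 08:00-08:15, 09:15-09:45, 17:45-19:15.
Imani ∩ Jun ∩ Arjun ∩ Vanya ∩ Wei: 08:00-08:15, 09:15-09:45, 17:45-19:15.
Imani ∩ Jun ∩ Arjun ∩ Vanya ∩ Wei ∩ Tara: 08:00-08:15, 09:15-09:45, 17:45-19:15.
Imani ∩ Jun ∩ Arjun ∩ Vanya ∩ Wei ∩ Tara ∩ Jamal: 08:00-08:15, 09:15-09:45, 17:45-19:15.
The longest is 17:45-19:15 at 90 minutes.

90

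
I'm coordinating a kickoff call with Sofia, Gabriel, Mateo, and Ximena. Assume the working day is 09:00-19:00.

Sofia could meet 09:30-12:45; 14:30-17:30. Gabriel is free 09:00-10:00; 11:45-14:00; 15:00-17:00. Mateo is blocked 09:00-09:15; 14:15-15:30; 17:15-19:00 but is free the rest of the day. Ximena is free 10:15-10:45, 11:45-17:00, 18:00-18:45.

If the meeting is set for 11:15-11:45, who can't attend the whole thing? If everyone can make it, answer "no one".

Gabriel, Ximena

Sofia free: 09:30-12:45, 14:30-17:30.
Gabriel free: 09:00-10:00, 11:45-14:00, 15:00-17:00.
Mateo free: 09:15-14:15, 15:30-17:15 (invert busy blocks within the working day).
Ximena free: 10:15-10:45, 11:45-17:00, 18:00-18:45.
Sofia: free for 11:15-11:45. Gabriel: not fully free for 11:15-11:45. Mateo: free for 11:15-11:45. Ximena: not fully free for 11:15-11:45.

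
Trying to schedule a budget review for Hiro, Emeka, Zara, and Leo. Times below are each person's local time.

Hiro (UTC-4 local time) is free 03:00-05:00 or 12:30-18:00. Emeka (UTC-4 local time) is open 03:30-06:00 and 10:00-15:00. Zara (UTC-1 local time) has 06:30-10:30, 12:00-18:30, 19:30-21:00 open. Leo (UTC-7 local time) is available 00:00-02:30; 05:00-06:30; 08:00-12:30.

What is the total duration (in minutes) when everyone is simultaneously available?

Hiro in UTC: 07:00-09:00, 16:30-22:00 (add 4h to convert from UTC-4).
Emeka in UTC: 07:30-10:00, 14:00-19:00 (add 4h to convert from UTC-4).
Zara in UTC: 07:30-11:30, 13:00-19:30, 20:30-22:00 (add 1h to convert from UTC-1).
Leo in UTC: 07:00-09:30, 12:00-13:30, 15:00-19:30 (add 7h to convert from UTC-7).
Hiro ∩ Emeka: 07:30-09:00, 16:30-19:00.
Hiro ∩ Emeka ∩ Zara: 07:30-09:00, 16:30-19:00.
Hiro ∩ Emeka ∩ Zara ∩ Leo: 07:30-09:00, 16:30-19:00.
Those are the intersection windows.
Summing the common windows: 90 + 150 = 240 minutes.

240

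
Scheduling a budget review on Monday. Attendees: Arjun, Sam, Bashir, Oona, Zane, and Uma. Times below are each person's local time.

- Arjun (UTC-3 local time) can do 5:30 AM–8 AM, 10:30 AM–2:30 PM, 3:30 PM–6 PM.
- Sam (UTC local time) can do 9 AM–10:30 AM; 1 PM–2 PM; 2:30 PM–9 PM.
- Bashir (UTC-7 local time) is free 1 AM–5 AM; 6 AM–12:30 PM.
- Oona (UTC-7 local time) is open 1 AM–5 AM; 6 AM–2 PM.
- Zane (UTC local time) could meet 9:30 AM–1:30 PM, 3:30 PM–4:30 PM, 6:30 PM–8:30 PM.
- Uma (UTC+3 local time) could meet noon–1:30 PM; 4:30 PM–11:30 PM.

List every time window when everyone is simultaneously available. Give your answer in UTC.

09:30-10:30, 15:30-16:30, 18:30-19:30

Arjun in UTC: 08:30-11:00, 13:30-17:30, 18:30-21:00 (add 3h to convert from UTC-3).
Sam in UTC: 09:00-10:30, 13:00-14:00, 14:30-21:00.
Bashir in UTC: 08:00-12:00, 13:00-19:30 (add 7h to convert from UTC-7).
Oona in UTC: 08:00-12:00, 13:00-21:00 (add 7h to convert from UTC-7).
Zane in UTC: 09:30-13:30, 15:30-16:30, 18:30-20:30.
Uma in UTC: 09:00-10:30, 13:30-20:30 (subtract 3h to convert from UTC+3).
Arjun ∩ Sam: 09:00-10:30, 13:30-14:00, 14:30-17:30, 18:30-21:00.
Arjun ∩ Sam ∩ Bashir: 09:00-10:30, 13:30-14:00, 14:30-17:30, 18:30-19:30.
Arjun ∩ Sam ∩ Bashir ∩ Oona: 09:00-10:30, 13:30-14:00, 14:30-17:30, 18:30-19:30.
Arjun ∩ Sam ∩ Bashir ∩ Oona ∩ Zane: 09:30-10:30, 15:30-16:30, 18:30-19:30.
Arjun ∩ Sam ∩ Bashir ∩ Oona ∩ Zane ∩ Uma: 09:30-10:30, 15:30-16:30, 18:30-19:30.
Those are the intersection windows.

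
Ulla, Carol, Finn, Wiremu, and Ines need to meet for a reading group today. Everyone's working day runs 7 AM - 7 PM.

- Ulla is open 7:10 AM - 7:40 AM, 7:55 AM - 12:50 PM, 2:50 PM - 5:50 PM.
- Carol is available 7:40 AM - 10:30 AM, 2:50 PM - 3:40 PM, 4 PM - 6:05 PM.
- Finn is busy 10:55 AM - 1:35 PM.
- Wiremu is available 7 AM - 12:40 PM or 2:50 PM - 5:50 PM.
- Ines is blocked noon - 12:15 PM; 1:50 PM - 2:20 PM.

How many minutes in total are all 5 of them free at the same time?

Ulla free: 07:10-07:40, 07:55-12:50, 14:50-17:50.
Carol free: 07:40-10:30, 14:50-15:40, 16:00-18:05.
Finn free: 07:00-10:55, 13:35-19:00 (invert busy blocks within the working day).
Wiremu free: 07:00-12:40, 14:50-17:50.
Ines free: 07:00-12:00, 12:15-13:50, 14:20-19:00 (invert busy blocks within the working day).
Ulla ∩ Carol: 07:55-10:30, 14:50-15:40, 16:00-17:50.
Ulla ∩ Carol ∩ Finn: 07:55-10:30, 14:50-15:40, 16:00-17:50.
Ulla ∩ Carol ∩ Finn ∩ Wiremu: 07:55-10:30, 14:50-15:40, 16:00-17:50.
Ulla ∩ Carol ∩ Finn ∩ Wiremu ∩ Ines: 07:55-10:30, 14:50-15:40, 16:00-17:50.
So the common availability across everyone is 07:55-10:30, 14:50-15:40, 16:00-17:50.
Summing the common windows: 155 + 50 + 110 = 315 minutes.

315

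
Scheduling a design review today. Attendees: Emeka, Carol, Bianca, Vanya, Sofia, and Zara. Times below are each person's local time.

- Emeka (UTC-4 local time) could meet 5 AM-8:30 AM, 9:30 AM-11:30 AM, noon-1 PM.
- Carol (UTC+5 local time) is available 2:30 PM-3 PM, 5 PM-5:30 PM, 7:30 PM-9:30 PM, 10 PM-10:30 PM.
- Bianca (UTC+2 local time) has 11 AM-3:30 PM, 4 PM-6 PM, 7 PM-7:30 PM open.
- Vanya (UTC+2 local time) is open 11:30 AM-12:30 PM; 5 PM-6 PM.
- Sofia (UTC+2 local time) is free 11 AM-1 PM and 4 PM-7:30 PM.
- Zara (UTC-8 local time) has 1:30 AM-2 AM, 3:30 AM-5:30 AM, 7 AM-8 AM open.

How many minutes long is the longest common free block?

Emeka in UTC: 09:00-12:30, 13:30-15:30, 16:00-17:00 (add 4h to convert from UTC-4).
Carol in UTC: 09:30-10:00, 12:00-12:30, 14:30-16:30, 17:00-17:30 (subtract 5h to convert from UTC+5).
Bianca in UTC: 09:00-13:30, 14:00-16:00, 17:00-17:30 (subtract 2h to convert from UTC+2).
Vanya in UTC: 09:30-10:30, 15:00-16:00 (subtract 2h to convert from UTC+2).
Sofia in UTC: 09:00-11:00, 14:00-17:30 (subtract 2h to convert from UTC+2).
Zara in UTC: 09:30-10:00, 11:30-13:30, 15:00-16:00 (add 8h to convert from UTC-8).
Emeka ∩ Carol: 09:30-10:00, 12:00-12:30, 14:30-15:30, 16:00-16:30.
Emeka ∩ Carol ∩ Bianca: 09:30-10:00, 12:00-12:30, 14:30-15:30.
Emeka ∩ Carol ∩ Bianca ∩ Vanya: 09:30-10:00, 15:00-15:30.
Emeka ∩ Carol ∩ Bianca ∩ Vanya ∩ Sofia: 09:30-10:00, 15:00-15:30.
Emeka ∩ Carol ∩ Bianca ∩ Vanya ∩ Sofia ∩ Zara: 09:30-10:00, 15:00-15:30.
Those are the intersection windows.
The longest is 09:30-10:00 at 30 minutes.

30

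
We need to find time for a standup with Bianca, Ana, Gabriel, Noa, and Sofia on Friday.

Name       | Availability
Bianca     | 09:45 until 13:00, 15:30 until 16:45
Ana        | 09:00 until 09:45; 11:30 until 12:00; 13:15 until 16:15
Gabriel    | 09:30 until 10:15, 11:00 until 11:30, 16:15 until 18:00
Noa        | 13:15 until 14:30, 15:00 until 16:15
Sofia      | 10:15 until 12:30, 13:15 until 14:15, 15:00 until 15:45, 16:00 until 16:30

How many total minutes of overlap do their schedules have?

Bianca ∩ Ana: 11:30-12:00, 15:30-16:15.
Bianca ∩ Ana ∩ Gabriel: ∅.
Bianca ∩ Ana ∩ Gabriel ∩ Noa: ∅.
Bianca ∩ Ana ∩ Gabriel ∩ Noa ∩ Sofia: ∅.
There is no time when everyone is free.
There is no common window, so the total is 0 minutes.

0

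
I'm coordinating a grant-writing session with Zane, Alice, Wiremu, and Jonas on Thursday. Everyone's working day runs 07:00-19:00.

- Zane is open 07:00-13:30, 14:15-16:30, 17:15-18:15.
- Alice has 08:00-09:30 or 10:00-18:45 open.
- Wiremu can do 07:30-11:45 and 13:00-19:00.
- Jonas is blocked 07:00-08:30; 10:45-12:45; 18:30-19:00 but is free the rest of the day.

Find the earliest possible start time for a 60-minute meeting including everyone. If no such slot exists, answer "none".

08:30

Zane free: 07:00-13:30, 14:15-16:30, 17:15-18:15.
Alice free: 08:00-09:30, 10:00-18:45.
Wiremu free: 07:30-11:45, 13:00-19:00.
Jonas free: 08:30-10:45, 12:45-18:30 (invert busy blocks within the working day).
Zane ∩ Alice: 08:00-09:30, 10:00-13:30, 14:15-16:30, 17:15-18:15.
Zane ∩ Alice ∩ Wiremu: 08:00-09:30, 10:00-11:45, 13:00-13:30, 14:15-16:30, 17:15-18:15.
Zane ∩ Alice ∩ Wiremu ∩ Jonas: 08:30-09:30, 10:00-10:45, 13:00-13:30, 14:15-16:30, 17:15-18:15.
The first common window of at least 60 minutes is 08:30-09:30, so the earliest start is 08:30.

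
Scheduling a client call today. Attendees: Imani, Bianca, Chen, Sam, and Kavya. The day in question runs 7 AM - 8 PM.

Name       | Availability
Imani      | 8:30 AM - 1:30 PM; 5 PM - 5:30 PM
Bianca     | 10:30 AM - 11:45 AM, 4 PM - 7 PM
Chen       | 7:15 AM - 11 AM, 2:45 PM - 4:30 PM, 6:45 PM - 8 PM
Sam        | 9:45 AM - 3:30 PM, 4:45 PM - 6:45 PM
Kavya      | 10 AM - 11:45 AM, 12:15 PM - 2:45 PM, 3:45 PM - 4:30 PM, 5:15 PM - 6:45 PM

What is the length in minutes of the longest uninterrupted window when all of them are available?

30

Imani ∩ Bianca: 10:30-11:45, 17:00-17:30.
Imani ∩ Bianca ∩ Chen: 10:30-11:00.
Imani ∩ Bianca ∩ Chen ∩ Sam: 10:30-11:00.
Imani ∩ Bianca ∩ Chen ∩ Sam ∩ Kavya: 10:30-11:00.
The longest is 10:30-11:00 at 30 minutes.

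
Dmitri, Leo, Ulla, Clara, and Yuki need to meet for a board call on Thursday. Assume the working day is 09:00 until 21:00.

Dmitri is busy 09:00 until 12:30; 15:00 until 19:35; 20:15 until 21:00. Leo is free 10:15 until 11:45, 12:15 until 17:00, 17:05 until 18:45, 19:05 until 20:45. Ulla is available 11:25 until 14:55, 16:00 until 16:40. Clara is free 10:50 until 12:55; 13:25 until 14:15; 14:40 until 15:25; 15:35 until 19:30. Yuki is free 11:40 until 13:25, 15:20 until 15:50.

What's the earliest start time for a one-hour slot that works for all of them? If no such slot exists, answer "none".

none

Dmitri free: 12:30-15:00, 19:35-20:15 (invert busy blocks within the working day).
Leo free: 10:15-11:45, 12:15-17:00, 17:05-18:45, 19:05-20:45.
Ulla free: 11:25-14:55, 16:00-16:40.
Clara free: 10:50-12:55, 13:25-14:15, 14:40-15:25, 15:35-19:30.
Yuki free: 11:40-13:25, 15:20-15:50.
Dmitri ∩ Leo: 12:30-15:00, 19:35-20:15.
Dmitri ∩ Leo ∩ Ulla: 12:30-14:55.
Dmitri ∩ Leo ∩ Ulla ∩ Clara: 12:30-12:55, 13:25-14:15, 14:40-14:55.
Dmitri ∩ Leo ∩ Ulla ∩ Clara ∩ Yuki: 12:30-12:55.
No common window is at least 60 minutes long.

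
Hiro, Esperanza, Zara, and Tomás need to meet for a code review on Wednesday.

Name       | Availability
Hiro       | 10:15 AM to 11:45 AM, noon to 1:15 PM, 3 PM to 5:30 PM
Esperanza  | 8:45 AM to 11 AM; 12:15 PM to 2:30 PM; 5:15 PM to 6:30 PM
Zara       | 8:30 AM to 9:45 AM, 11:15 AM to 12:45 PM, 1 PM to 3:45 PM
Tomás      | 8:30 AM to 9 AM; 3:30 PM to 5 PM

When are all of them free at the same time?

Hiro ∩ Esperanza: 10:15-11:00, 12:15-13:15, 17:15-17:30.
Hiro ∩ Esperanza ∩ Zara: 12:15-12:45, 13:00-13:15.
Hiro ∩ Esperanza ∩ Zara ∩ Tomás: ∅.
There is no time when everyone is free.

none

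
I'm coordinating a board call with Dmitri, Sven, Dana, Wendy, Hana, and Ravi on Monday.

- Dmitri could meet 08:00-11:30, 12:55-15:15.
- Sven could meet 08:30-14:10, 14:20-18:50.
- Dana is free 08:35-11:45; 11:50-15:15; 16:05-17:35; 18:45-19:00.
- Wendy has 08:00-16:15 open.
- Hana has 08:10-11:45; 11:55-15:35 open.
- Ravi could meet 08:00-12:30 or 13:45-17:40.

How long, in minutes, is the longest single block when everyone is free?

175

Dmitri ∩ Sven: 08:30-11:30, 12:55-14:10, 14:20-15:15.
Dmitri ∩ Sven ∩ Dana: 08:35-11:30, 12:55-14:10, 14:20-15:15.
Dmitri ∩ Sven ∩ Dana ∩ Wendy: 08:35-11:30, 12:55-14:10, 14:20-15:15.
Dmitri ∩ Sven ∩ Dana ∩ Wendy ∩ Hana: 08:35-11:30, 12:55-14:10, 14:20-15:15.
Dmitri ∩ Sven ∩ Dana ∩ Wendy ∩ Hana ∩ Ravi: 08:35-11:30, 13:45-14:10, 14:20-15:15.
The longest is 08:35-11:30 at 175 minutes.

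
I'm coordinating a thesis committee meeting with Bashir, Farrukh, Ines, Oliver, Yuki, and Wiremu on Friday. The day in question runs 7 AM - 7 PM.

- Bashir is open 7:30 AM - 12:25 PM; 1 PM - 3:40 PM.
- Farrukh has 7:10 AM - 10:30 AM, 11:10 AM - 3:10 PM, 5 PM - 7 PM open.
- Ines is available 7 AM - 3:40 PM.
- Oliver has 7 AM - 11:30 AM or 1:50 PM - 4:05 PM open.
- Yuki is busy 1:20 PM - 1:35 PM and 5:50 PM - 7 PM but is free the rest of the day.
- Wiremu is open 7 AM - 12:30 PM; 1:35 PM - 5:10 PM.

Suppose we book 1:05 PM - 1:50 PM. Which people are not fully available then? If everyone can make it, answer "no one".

Bashir free: 07:30-12:25, 13:00-15:40.
Farrukh free: 07:10-10:30, 11:10-15:10, 17:00-19:00.
Ines free: 07:00-15:40.
Oliver free: 07:00-11:30, 13:50-16:05.
Yuki free: 07:00-13:20, 13:35-17:50 (invert busy blocks within the working day).
Wiremu free: 07:00-12:30, 13:35-17:10.
Bashir: free for 13:05-13:50. Farrukh: free for 13:05-13:50. Ines: free for 13:05-13:50. Oliver: not fully free for 13:05-13:50. Yuki: not fully free for 13:05-13:50. Wiremu: not fully free for 13:05-13:50.

Oliver, Wiremu, Yuki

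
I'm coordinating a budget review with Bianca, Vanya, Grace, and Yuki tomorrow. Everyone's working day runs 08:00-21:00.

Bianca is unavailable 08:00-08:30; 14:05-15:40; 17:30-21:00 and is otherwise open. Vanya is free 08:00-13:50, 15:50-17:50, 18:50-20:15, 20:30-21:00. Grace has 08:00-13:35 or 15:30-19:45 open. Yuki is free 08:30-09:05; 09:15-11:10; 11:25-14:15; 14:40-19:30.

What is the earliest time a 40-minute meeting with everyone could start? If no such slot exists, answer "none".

09:15

Bianca free: 08:30-14:05, 15:40-17:30 (invert busy blocks within the working day).
Vanya free: 08:00-13:50, 15:50-17:50, 18:50-20:15, 20:30-21:00.
Grace free: 08:00-13:35, 15:30-19:45.
Yuki free: 08:30-09:05, 09:15-11:10, 11:25-14:15, 14:40-19:30.
Bianca ∩ Vanya: 08:30-13:50, 15:50-17:30.
Bianca ∩ Vanya ∩ Grace: 08:30-13:35, 15:50-17:30.
Bianca ∩ Vanya ∩ Grace ∩ Yuki: 08:30-09:05, 09:15-11:10, 11:25-13:35, 15:50-17:30.
Those are the intersection windows.
The first common window of at least 40 minutes is 09:15-11:10, so the earliest start is 09:15.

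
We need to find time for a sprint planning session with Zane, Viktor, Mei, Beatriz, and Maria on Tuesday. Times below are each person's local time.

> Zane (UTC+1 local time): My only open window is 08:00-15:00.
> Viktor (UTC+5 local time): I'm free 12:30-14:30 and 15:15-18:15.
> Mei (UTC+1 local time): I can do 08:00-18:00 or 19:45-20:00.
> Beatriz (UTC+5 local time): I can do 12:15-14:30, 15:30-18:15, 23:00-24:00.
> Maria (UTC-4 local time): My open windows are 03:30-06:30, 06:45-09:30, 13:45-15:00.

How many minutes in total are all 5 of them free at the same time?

270

Zane in UTC: 07:00-14:00 (subtract 1h to convert from UTC+1).
Viktor in UTC: 07:30-09:30, 10:15-13:15 (subtract 5h to convert from UTC+5).
Mei in UTC: 07:00-17:00, 18:45-19:00 (subtract 1h to convert from UTC+1).
Beatriz in UTC: 07:15-09:30, 10:30-13:15, 18:00-19:00 (subtract 5h to convert from UTC+5).
Maria in UTC: 07:30-10:30, 10:45-13:30, 17:45-19:00 (add 4h to convert from UTC-4).
Zane ∩ Viktor: 07:30-09:30, 10:15-13:15.
Zane ∩ Viktor ∩ Mei: 07:30-09:30, 10:15-13:15.
Zane ∩ Viktor ∩ Mei ∩ Beatriz: 07:30-09:30, 10:30-13:15.
Zane ∩ Viktor ∩ Mei ∩ Beatriz ∩ Maria: 07:30-09:30, 10:45-13:15.
Those are the intersection windows.
Summing the common windows: 120 + 150 = 270 minutes.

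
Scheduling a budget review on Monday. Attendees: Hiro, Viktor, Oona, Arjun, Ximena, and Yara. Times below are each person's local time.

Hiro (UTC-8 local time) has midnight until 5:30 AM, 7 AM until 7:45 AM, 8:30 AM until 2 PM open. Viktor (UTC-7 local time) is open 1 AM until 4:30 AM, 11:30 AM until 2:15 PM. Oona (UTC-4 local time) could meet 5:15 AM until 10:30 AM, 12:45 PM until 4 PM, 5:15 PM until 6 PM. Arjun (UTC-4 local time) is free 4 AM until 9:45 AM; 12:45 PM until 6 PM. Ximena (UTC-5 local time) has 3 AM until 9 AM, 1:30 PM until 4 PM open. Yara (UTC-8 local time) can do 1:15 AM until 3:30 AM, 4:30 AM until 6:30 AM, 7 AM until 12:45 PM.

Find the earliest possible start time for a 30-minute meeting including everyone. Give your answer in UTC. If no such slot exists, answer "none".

Hiro in UTC: 08:00-13:30, 15:00-15:45, 16:30-22:00 (add 8h to convert from UTC-8).
Viktor in UTC: 08:00-11:30, 18:30-21:15 (add 7h to convert from UTC-7).
Oona in UTC: 09:15-14:30, 16:45-20:00, 21:15-22:00 (add 4h to convert from UTC-4).
Arjun in UTC: 08:00-13:45, 16:45-22:00 (add 4h to convert from UTC-4).
Ximena in UTC: 08:00-14:00, 18:30-21:00 (add 5h to convert from UTC-5).
Yara in UTC: 09:15-11:30, 12:30-14:30, 15:00-20:45 (add 8h to convert from UTC-8).
Hiro ∩ Viktor: 08:00-11:30, 18:30-21:15.
Hiro ∩ Viktor ∩ Oona: 09:15-11:30, 18:30-20:00.
Hiro ∩ Viktor ∩ Oona ∩ Arjun: 09:15-11:30, 18:30-20:00.
Hiro ∩ Viktor ∩ Oona ∩ Arjun ∩ Ximena: 09:15-11:30, 18:30-20:00.
Hiro ∩ Viktor ∩ Oona ∩ Arjun ∩ Ximena ∩ Yara: 09:15-11:30, 18:30-20:00.
The first common window of at least 30 minutes is 09:15-11:30, so the earliest start is 09:15.

09:15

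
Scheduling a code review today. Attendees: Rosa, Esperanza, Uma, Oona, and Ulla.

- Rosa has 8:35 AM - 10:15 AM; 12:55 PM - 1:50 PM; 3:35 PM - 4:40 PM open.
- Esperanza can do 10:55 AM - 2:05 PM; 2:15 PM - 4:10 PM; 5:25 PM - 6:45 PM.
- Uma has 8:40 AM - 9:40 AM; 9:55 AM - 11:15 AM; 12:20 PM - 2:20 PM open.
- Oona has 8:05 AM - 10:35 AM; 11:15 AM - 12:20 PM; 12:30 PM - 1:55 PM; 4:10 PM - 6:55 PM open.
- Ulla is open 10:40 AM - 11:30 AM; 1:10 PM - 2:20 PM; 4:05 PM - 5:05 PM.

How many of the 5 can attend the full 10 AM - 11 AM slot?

1

Uma can make the full 10:00-11:00 slot — that's 1.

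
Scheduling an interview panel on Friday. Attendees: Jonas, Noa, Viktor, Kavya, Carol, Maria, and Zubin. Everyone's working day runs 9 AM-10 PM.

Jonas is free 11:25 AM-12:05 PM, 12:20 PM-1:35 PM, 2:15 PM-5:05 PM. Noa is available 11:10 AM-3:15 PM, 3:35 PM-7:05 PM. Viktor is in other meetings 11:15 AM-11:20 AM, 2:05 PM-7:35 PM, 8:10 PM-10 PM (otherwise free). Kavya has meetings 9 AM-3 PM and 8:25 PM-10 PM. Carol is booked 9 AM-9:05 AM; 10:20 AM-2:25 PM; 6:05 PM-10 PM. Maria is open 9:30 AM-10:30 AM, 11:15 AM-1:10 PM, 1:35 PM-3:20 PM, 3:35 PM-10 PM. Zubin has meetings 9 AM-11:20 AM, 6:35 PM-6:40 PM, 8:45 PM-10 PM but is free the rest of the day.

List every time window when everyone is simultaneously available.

Jonas free: 11:25-12:05, 12:20-13:35, 14:15-17:05.
Noa free: 11:10-15:15, 15:35-19:05.
Viktor free: 09:00-11:15, 11:20-14:05, 19:35-20:10 (invert busy blocks within the working day).
Kavya free: 15:00-20:25 (invert busy blocks within the working day).
Carol free: 09:05-10:20, 14:25-18:05 (invert busy blocks within the working day).
Maria free: 09:30-10:30, 11:15-13:10, 13:35-15:20, 15:35-22:00.
Zubin free: 11:20-18:35, 18:40-20:45 (invert busy blocks within the working day).
Jonas ∩ Noa: 11:25-12:05, 12:20-13:35, 14:15-15:15, 15:35-17:05.
Jonas ∩ Noa ∩ Viktor: 11:25-12:05, 12:20-13:35.
Jonas ∩ Noa ∩ Viktor ∩ Kavya: ∅.
Jonas ∩ Noa ∩ Viktor ∩ Kavya ∩ Carol: ∅.
Jonas ∩ Noa ∩ Viktor ∩ Kavya ∩ Carol ∩ Maria: ∅.
Jonas ∩ Noa ∩ Viktor ∩ Kavya ∩ Carol ∩ Maria ∩ Zubin: ∅.
There is no time when everyone is free.

none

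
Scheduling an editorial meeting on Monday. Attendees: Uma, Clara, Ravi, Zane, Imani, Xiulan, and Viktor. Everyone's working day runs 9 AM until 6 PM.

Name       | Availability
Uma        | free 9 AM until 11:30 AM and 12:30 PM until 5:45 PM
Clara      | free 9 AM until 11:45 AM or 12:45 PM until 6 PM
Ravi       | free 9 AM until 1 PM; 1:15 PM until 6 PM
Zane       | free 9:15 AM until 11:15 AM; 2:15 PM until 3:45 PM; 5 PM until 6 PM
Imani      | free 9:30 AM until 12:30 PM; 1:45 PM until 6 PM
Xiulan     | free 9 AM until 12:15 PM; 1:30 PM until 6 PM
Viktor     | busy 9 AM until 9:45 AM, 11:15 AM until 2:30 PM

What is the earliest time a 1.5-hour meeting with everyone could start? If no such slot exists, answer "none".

09:45

Uma free: 09:00-11:30, 12:30-17:45.
Clara free: 09:00-11:45, 12:45-18:00.
Ravi free: 09:00-13:00, 13:15-18:00.
Zane free: 09:15-11:15, 14:15-15:45, 17:00-18:00.
Imani free: 09:30-12:30, 13:45-18:00.
Xiulan free: 09:00-12:15, 13:30-18:00.
Viktor free: 09:45-11:15, 14:30-18:00 (invert busy blocks within the working day).
Uma ∩ Clara: 09:00-11:30, 12:45-17:45.
Uma ∩ Clara ∩ Ravi: 09:00-11:30, 12:45-13:00, 13:15-17:45.
Uma ∩ Clara ∩ Ravi ∩ Zane: 09:15-11:15, 14:15-15:45, 17:00-17:45.
Uma ∩ Clara ∩ Ravi ∩ Zane ∩ Imani: 09:30-11:15, 14:15-15:45, 17:00-17:45.
Uma ∩ Clara ∩ Ravi ∩ Zane ∩ Imani ∩ Xiulan: 09:30-11:15, 14:15-15:45, 17:00-17:45.
Uma ∩ Clara ∩ Ravi ∩ Zane ∩ Imani ∩ Xiulan ∩ Viktor: 09:45-11:15, 14:30-15:45, 17:00-17:45.
The first common window of at least 90 minutes is 09:45-11:15, so the earliest start is 09:45.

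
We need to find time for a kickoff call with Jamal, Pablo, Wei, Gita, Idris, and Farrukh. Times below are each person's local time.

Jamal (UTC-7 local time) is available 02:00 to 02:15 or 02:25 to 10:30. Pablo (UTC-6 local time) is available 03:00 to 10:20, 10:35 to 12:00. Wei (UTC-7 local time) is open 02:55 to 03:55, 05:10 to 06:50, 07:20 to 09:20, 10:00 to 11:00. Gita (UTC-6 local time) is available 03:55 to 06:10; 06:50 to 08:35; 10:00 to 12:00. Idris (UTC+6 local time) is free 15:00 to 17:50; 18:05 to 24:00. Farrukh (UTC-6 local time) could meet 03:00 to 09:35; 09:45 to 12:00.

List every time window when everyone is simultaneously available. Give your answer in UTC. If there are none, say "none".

09:55-10:55, 12:50-13:50, 14:20-14:35, 16:00-16:20, 17:00-17:30

Jamal in UTC: 09:00-09:15, 09:25-17:30 (add 7h to convert from UTC-7).
Pablo in UTC: 09:00-16:20, 16:35-18:00 (add 6h to convert from UTC-6).
Wei in UTC: 09:55-10:55, 12:10-13:50, 14:20-16:20, 17:00-18:00 (add 7h to convert from UTC-7).
Gita in UTC: 09:55-12:10, 12:50-14:35, 16:00-18:00 (add 6h to convert from UTC-6).
Idris in UTC: 09:00-11:50, 12:05-18:00 (subtract 6h to convert from UTC+6).
Farrukh in UTC: 09:00-15:35, 15:45-18:00 (add 6h to convert from UTC-6).
Jamal ∩ Pablo: 09:00-09:15, 09:25-16:20, 16:35-17:30.
Jamal ∩ Pablo ∩ Wei: 09:55-10:55, 12:10-13:50, 14:20-16:20, 17:00-17:30.
Jamal ∩ Pablo ∩ Wei ∩ Gita: 09:55-10:55, 12:50-13:50, 14:20-14:35, 16:00-16:20, 17:00-17:30.
Jamal ∩ Pablo ∩ Wei ∩ Gita ∩ Idris: 09:55-10:55, 12:50-13:50, 14:20-14:35, 16:00-16:20, 17:00-17:30.
Jamal ∩ Pablo ∩ Wei ∩ Gita ∩ Idris ∩ Farrukh: 09:55-10:55, 12:50-13:50, 14:20-14:35, 16:00-16:20, 17:00-17:30.
So the common availability across everyone is 09:55-10:55, 12:50-13:50, 14:20-14:35, 16:00-16:20, 17:00-17:30.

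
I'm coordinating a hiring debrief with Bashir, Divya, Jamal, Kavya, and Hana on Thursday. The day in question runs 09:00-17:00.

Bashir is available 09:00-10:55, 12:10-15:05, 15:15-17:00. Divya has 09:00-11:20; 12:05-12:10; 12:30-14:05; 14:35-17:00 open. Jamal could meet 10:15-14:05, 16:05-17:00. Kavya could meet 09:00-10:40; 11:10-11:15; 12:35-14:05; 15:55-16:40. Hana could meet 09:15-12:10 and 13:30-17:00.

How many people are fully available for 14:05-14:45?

Bashir and Hana can make the full 14:05-14:45 slot — that's 2.

2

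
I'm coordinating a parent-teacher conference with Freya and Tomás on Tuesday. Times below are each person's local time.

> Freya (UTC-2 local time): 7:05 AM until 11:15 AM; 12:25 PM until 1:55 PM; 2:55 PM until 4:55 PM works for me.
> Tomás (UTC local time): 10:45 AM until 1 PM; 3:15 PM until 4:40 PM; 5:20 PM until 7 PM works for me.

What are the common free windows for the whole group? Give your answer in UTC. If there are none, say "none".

10:45-13:00, 15:15-15:55, 17:20-18:55

Freya in UTC: 09:05-13:15, 14:25-15:55, 16:55-18:55 (add 2h to convert from UTC-2).
Tomás in UTC: 10:45-13:00, 15:15-16:40, 17:20-19:00.
Freya ∩ Tomás: 10:45-13:00, 15:15-15:55, 17:20-18:55.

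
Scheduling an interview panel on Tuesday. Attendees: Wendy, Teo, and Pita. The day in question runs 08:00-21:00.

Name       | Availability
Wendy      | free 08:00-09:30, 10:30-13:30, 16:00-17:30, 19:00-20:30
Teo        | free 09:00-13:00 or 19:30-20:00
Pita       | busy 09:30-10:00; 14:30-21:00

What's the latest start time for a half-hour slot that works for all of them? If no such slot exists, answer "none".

Wendy free: 08:00-09:30, 10:30-13:30, 16:00-17:30, 19:00-20:30.
Teo free: 09:00-13:00, 19:30-20:00.
Pita free: 08:00-09:30, 10:00-14:30 (invert busy blocks within the working day).
Wendy ∩ Teo: 09:00-09:30, 10:30-13:00, 19:30-20:00.
Wendy ∩ Teo ∩ Pita: 09:00-09:30, 10:30-13:00.
The last common window of at least 30 minutes is 10:30-13:00; a 30-minute meeting can start as late as 12:30 and still end by 13:00.

12:30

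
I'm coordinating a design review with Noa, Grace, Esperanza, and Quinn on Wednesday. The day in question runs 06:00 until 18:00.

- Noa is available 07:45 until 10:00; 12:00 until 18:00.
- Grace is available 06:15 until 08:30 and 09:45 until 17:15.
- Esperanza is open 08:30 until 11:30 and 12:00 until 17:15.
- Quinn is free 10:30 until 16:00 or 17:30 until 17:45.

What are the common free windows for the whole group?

Noa ∩ Grace: 07:45-08:30, 09:45-10:00, 12:00-17:15.
Noa ∩ Grace ∩ Esperanza: 09:45-10:00, 12:00-17:15.
Noa ∩ Grace ∩ Esperanza ∩ Quinn: 12:00-16:00.
So the common availability across everyone is 12:00-16:00.

12:00-16:00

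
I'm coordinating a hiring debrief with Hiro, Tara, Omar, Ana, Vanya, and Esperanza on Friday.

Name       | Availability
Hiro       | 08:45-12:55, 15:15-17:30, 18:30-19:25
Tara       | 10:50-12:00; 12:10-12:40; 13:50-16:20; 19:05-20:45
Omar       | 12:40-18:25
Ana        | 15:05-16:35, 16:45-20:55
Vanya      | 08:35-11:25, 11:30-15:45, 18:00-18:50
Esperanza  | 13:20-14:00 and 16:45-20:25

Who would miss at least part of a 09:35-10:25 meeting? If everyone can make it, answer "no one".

Ana, Esperanza, Omar, Tara

Hiro: free for 09:35-10:25. Tara: not fully free for 09:35-10:25. Omar: not fully free for 09:35-10:25. Ana: not fully free for 09:35-10:25. Vanya: free for 09:35-10:25. Esperanza: not fully free for 09:35-10:25.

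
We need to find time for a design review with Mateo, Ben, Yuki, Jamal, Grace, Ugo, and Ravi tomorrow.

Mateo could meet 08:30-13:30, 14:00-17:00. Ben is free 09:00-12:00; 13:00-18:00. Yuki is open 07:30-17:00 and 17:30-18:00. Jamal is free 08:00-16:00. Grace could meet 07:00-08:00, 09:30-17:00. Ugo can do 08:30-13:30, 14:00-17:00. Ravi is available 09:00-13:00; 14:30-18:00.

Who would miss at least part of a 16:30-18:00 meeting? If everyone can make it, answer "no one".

Grace, Jamal, Mateo, Ugo, Yuki

Mateo: not fully free for 16:30-18:00. Ben: free for 16:30-18:00. Yuki: not fully free for 16:30-18:00. Jamal: not fully free for 16:30-18:00. Grace: not fully free for 16:30-18:00. Ugo: not fully free for 16:30-18:00. Ravi: free for 16:30-18:00.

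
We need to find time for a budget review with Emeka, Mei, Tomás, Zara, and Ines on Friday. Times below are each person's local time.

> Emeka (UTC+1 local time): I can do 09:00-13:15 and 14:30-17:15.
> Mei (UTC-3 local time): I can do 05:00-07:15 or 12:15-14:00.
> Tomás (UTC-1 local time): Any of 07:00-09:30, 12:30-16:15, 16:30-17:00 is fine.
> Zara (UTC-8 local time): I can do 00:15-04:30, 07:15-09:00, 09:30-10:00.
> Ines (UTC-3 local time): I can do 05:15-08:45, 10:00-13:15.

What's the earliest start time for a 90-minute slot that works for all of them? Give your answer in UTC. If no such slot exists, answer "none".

08:15

Emeka in UTC: 08:00-12:15, 13:30-16:15 (subtract 1h to convert from UTC+1).
Mei in UTC: 08:00-10:15, 15:15-17:00 (add 3h to convert from UTC-3).
Tomás in UTC: 08:00-10:30, 13:30-17:15, 17:30-18:00 (add 1h to convert from UTC-1).
Zara in UTC: 08:15-12:30, 15:15-17:00, 17:30-18:00 (add 8h to convert from UTC-8).
Ines in UTC: 08:15-11:45, 13:00-16:15 (add 3h to convert from UTC-3).
Emeka ∩ Mei: 08:00-10:15, 15:15-16:15.
Emeka ∩ Mei ∩ Tomás: 08:00-10:15, 15:15-16:15.
Emeka ∩ Mei ∩ Tomás ∩ Zara: 08:15-10:15, 15:15-16:15.
Emeka ∩ Mei ∩ Tomás ∩ Zara ∩ Ines: 08:15-10:15, 15:15-16:15.
The first common window of at least 90 minutes is 08:15-10:15, so the earliest start is 08:15.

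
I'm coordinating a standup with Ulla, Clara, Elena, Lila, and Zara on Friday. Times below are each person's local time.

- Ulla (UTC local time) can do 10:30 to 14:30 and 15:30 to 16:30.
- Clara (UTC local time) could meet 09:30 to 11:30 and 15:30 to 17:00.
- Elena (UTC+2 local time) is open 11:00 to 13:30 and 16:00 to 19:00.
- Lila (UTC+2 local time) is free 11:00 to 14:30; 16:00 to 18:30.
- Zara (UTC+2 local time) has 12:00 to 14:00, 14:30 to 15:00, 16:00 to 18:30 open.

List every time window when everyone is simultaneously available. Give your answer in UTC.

Ulla in UTC: 10:30-14:30, 15:30-16:30.
Clara in UTC: 09:30-11:30, 15:30-17:00.
Elena in UTC: 09:00-11:30, 14:00-17:00 (subtract 2h to convert from UTC+2).
Lila in UTC: 09:00-12:30, 14:00-16:30 (subtract 2h to convert from UTC+2).
Zara in UTC: 10:00-12:00, 12:30-13:00, 14:00-16:30 (subtract 2h to convert from UTC+2).
Ulla ∩ Clara: 10:30-11:30, 15:30-16:30.
Ulla ∩ Clara ∩ Elena: 10:30-11:30, 15:30-16:30.
Ulla ∩ Clara ∩ Elena ∩ Lila: 10:30-11:30, 15:30-16:30.
Ulla ∩ Clara ∩ Elena ∩ Lila ∩ Zara: 10:30-11:30, 15:30-16:30.

10:30-11:30, 15:30-16:30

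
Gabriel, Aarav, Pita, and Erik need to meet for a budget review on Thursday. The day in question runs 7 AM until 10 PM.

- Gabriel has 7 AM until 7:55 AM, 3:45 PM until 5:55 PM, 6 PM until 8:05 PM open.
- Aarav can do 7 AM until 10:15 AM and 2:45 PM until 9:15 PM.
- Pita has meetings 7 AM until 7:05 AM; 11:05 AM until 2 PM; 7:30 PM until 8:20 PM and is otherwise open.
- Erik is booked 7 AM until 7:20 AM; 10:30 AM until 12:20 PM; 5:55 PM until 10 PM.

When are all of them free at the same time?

Gabriel free: 07:00-07:55, 15:45-17:55, 18:00-20:05.
Aarav free: 07:00-10:15, 14:45-21:15.
Pita free: 07:05-11:05, 14:00-19:30, 20:20-22:00 (invert busy blocks within the working day).
Erik free: 07:20-10:30, 12:20-17:55 (invert busy blocks within the working day).
Gabriel ∩ Aarav: 07:00-07:55, 15:45-17:55, 18:00-20:05.
Gabriel ∩ Aarav ∩ Pita: 07:05-07:55, 15:45-17:55, 18:00-19:30.
Gabriel ∩ Aarav ∩ Pita ∩ Erik: 07:20-07:55, 15:45-17:55.

07:20-07:55, 15:45-17:55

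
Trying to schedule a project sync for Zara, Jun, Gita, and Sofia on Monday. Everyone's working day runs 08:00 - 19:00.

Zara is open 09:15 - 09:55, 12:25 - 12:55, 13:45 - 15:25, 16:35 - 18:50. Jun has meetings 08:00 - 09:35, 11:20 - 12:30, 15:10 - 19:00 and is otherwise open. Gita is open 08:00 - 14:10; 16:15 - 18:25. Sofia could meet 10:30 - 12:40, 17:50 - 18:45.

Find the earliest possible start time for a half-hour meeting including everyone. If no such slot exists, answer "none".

none

Zara free: 09:15-09:55, 12:25-12:55, 13:45-15:25, 16:35-18:50.
Jun free: 09:35-11:20, 12:30-15:10 (invert busy blocks within the working day).
Gita free: 08:00-14:10, 16:15-18:25.
Sofia free: 10:30-12:40, 17:50-18:45.
Zara ∩ Jun: 09:35-09:55, 12:30-12:55, 13:45-15:10.
Zara ∩ Jun ∩ Gita: 09:35-09:55, 12:30-12:55, 13:45-14:10.
Zara ∩ Jun ∩ Gita ∩ Sofia: 12:30-12:40.
No common window is at least 30 minutes long.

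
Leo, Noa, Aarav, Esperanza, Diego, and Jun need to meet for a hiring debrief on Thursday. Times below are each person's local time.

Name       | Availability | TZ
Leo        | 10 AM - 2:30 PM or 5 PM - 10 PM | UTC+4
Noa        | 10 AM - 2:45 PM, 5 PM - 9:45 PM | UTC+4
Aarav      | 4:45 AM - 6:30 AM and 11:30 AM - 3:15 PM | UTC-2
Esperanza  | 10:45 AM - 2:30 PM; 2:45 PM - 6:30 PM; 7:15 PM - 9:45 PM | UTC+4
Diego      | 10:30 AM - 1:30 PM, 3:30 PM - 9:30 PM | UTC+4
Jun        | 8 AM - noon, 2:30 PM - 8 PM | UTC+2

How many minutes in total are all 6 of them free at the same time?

285

Leo in UTC: 06:00-10:30, 13:00-18:00 (subtract 4h to convert from UTC+4).
Noa in UTC: 06:00-10:45, 13:00-17:45 (subtract 4h to convert from UTC+4).
Aarav in UTC: 06:45-08:30, 13:30-17:15 (add 2h to convert from UTC-2).
Esperanza in UTC: 06:45-10:30, 10:45-14:30, 15:15-17:45 (subtract 4h to convert from UTC+4).
Diego in UTC: 06:30-09:30, 11:30-17:30 (subtract 4h to convert from UTC+4).
Jun in UTC: 06:00-10:00, 12:30-18:00 (subtract 2h to convert from UTC+2).
Leo ∩ Noa: 06:00-10:30, 13:00-17:45.
Leo ∩ Noa ∩ Aarav: 06:45-08:30, 13:30-17:15.
Leo ∩ Noa ∩ Aarav ∩ Esperanza: 06:45-08:30, 13:30-14:30, 15:15-17:15.
Leo ∩ Noa ∩ Aarav ∩ Esperanza ∩ Diego: 06:45-08:30, 13:30-14:30, 15:15-17:15.
Leo ∩ Noa ∩ Aarav ∩ Esperanza ∩ Diego ∩ Jun: 06:45-08:30, 13:30-14:30, 15:15-17:15.
Summing the common windows: 105 + 60 + 120 = 285 minutes.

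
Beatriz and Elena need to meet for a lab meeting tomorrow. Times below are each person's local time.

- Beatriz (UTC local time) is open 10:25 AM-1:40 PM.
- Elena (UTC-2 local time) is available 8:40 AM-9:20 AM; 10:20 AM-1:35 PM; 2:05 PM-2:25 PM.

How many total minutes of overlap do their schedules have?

Beatriz in UTC: 10:25-13:40.
Elena in UTC: 10:40-11:20, 12:20-15:35, 16:05-16:25 (add 2h to convert from UTC-2).
Beatriz ∩ Elena: 10:40-11:20, 12:20-13:40.
Summing the common windows: 40 + 80 = 120 minutes.

120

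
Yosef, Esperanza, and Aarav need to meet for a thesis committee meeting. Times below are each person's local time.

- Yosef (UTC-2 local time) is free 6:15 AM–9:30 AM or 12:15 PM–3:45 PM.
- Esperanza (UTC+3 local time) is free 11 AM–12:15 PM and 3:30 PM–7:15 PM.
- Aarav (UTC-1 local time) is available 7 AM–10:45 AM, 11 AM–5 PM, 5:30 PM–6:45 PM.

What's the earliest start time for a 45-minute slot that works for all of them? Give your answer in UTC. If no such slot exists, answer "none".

08:15

Yosef in UTC: 08:15-11:30, 14:15-17:45 (add 2h to convert from UTC-2).
Esperanza in UTC: 08:00-09:15, 12:30-16:15 (subtract 3h to convert from UTC+3).
Aarav in UTC: 08:00-11:45, 12:00-18:00, 18:30-19:45 (add 1h to convert from UTC-1).
Yosef ∩ Esperanza: 08:15-09:15, 14:15-16:15.
Yosef ∩ Esperanza ∩ Aarav: 08:15-09:15, 14:15-16:15.
The first common window of at least 45 minutes is 08:15-09:15, so the earliest start is 08:15.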